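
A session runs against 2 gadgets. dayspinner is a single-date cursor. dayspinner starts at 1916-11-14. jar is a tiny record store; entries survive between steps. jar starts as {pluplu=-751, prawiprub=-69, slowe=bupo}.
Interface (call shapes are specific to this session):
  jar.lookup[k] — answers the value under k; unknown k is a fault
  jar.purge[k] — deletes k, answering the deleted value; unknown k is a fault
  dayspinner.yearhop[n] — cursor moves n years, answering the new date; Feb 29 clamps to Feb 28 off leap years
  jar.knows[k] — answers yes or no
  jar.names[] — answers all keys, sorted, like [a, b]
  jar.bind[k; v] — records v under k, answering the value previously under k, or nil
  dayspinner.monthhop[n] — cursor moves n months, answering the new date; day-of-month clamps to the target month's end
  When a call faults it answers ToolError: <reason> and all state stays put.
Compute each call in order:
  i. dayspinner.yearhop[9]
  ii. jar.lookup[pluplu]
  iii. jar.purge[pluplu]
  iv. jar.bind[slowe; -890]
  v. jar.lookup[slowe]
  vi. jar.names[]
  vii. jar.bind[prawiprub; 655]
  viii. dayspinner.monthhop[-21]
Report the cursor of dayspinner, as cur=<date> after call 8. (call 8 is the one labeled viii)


Answer: cur=1924-02-14

Derivation:
I run yearhop using n: 9: 1925-11-14.
Then lookup using k: pluplu, and get -751.
Using purge using k: pluplu: -751.
Using bind using k: slowe, v: -890: bupo.
Next I call lookup using k: slowe, and get -890.
Invoking names, and get [prawiprub, slowe].
Now I run bind using k: prawiprub, v: 655, yielding -69.
Using monthhop using n: -21, which returns 1924-02-14.


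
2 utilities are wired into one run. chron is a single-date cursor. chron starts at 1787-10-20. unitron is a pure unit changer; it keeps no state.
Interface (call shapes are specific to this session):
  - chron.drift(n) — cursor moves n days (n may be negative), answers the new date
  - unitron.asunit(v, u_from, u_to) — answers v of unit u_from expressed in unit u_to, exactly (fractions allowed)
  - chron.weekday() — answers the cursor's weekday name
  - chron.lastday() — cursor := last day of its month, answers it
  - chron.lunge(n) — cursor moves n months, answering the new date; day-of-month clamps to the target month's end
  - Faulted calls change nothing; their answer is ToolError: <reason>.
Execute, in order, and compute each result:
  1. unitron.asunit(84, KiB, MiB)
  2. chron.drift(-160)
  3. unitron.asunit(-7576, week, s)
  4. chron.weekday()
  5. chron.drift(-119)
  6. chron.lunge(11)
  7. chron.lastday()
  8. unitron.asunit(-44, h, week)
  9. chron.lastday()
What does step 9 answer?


Answer: 1787-12-31

Derivation:
! 1. asunit(v=84, u_from=KiB, u_to=MiB) : 21/256
! 2. drift(n=-160) : 1787-05-13
! 3. asunit(v=-7576, u_from=week, u_to=s) : -4581964800
! 4. weekday() : Sunday
! 5. drift(n=-119) : 1787-01-14
! 6. lunge(n=11) : 1787-12-14
! 7. lastday() : 1787-12-31
! 8. asunit(v=-44, u_from=h, u_to=week) : -11/42
! 9. lastday() : 1787-12-31


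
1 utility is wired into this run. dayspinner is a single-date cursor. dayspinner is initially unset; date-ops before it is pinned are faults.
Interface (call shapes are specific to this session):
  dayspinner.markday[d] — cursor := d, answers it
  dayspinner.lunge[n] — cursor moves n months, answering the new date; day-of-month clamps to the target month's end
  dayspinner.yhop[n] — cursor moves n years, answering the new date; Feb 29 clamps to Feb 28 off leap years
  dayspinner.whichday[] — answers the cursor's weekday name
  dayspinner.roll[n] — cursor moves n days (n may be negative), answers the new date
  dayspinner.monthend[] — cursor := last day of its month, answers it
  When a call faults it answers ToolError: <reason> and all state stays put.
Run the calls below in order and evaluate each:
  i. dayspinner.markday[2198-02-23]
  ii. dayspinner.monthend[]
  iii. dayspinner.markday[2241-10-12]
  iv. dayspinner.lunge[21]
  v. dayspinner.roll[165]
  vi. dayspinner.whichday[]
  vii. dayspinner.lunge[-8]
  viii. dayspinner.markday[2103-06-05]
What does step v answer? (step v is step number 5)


Act: markday[d→2198-02-23]
Obs: 2198-02-23
Act: monthend[]
Obs: 2198-02-28
Act: markday[d→2241-10-12]
Obs: 2241-10-12
Act: lunge[n→21]
Obs: 2243-07-12
Act: roll[n→165]
Obs: 2243-12-24
Act: whichday[]
Obs: Sunday
Act: lunge[n→-8]
Obs: 2243-04-24
Act: markday[d→2103-06-05]
Obs: 2103-06-05

Answer: 2243-12-24


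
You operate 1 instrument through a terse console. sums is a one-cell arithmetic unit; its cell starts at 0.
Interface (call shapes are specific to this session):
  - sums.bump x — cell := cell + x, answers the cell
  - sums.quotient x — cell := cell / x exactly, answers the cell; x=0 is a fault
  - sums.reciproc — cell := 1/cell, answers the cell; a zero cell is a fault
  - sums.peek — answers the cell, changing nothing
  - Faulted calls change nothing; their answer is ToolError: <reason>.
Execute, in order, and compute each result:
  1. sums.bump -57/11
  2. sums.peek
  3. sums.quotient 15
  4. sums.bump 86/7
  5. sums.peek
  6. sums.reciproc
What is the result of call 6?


I try sums.bump with -57/11, and see -57/11.
Calling sums.peek(), and get -57/11.
I invoke sums.quotient with 15, — result: -19/55.
I use sums.bump with 86/7, → 4597/385.
Invoking sums.peek(), and observe 4597/385.
I use sums.reciproc: 385/4597.

Answer: 385/4597


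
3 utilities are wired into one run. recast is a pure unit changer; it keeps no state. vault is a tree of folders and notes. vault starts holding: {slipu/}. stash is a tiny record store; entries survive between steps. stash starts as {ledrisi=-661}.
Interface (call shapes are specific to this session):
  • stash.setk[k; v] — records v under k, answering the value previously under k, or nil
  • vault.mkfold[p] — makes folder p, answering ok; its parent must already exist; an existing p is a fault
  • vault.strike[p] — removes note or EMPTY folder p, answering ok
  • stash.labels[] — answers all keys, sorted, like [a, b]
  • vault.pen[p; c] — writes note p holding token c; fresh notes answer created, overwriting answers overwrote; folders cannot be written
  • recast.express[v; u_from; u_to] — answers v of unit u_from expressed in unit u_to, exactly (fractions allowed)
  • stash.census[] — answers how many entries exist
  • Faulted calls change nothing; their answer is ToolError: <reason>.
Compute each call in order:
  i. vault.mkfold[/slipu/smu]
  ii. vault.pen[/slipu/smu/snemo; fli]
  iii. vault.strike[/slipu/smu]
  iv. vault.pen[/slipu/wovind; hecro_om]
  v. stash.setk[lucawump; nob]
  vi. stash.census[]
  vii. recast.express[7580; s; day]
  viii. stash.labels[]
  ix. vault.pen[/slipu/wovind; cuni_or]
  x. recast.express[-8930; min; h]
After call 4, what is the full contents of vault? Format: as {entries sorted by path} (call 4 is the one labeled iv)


Answer: {slipu/, slipu/smu/, slipu/smu/snemo=fli, slipu/wovind=hecro_om}

Derivation:
Do: vault.mkfold[p: /slipu/smu]
See: ok
Do: vault.pen[p: /slipu/smu/snemo; c: fli]
See: created
Do: vault.strike[p: /slipu/smu]
See: ToolError: not empty
Do: vault.pen[p: /slipu/wovind; c: hecro_om]
See: created
Do: stash.setk[k: lucawump; v: nob]
See: nil
Do: stash.census[]
See: 2
Do: recast.express[v: 7580; u_from: s; u_to: day]
See: 379/4320
Do: stash.labels[]
See: [ledrisi, lucawump]
Do: vault.pen[p: /slipu/wovind; c: cuni_or]
See: overwrote
Do: recast.express[v: -8930; u_from: min; u_to: h]
See: -893/6


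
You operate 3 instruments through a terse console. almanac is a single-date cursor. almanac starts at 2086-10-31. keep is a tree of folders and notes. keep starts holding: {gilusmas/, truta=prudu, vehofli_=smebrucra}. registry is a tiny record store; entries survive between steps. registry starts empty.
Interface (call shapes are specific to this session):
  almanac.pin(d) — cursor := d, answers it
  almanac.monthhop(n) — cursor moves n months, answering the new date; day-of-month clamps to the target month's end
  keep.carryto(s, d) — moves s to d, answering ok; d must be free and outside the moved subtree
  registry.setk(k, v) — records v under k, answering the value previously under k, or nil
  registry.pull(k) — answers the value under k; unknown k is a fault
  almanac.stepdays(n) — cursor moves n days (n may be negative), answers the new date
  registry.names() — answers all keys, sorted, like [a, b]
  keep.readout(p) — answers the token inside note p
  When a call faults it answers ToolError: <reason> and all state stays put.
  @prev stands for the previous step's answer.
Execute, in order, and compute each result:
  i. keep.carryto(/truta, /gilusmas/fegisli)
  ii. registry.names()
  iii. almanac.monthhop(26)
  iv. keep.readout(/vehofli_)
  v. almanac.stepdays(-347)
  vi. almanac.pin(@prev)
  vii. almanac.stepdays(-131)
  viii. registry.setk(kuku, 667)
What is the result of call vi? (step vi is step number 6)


Answer: 2088-01-19

Derivation:
-> carryto(s='/truta', d='/gilusmas/fegisli')
<- ok
-> names()
<- []
-> monthhop(n='26')
<- 2088-12-31
-> readout(p='/vehofli_')
<- smebrucra
-> stepdays(n='-347')
<- 2088-01-19
-> pin(d='@prev')
<- 2088-01-19
-> stepdays(n='-131')
<- 2087-09-10
-> setk(k='kuku', v='667')
<- nil


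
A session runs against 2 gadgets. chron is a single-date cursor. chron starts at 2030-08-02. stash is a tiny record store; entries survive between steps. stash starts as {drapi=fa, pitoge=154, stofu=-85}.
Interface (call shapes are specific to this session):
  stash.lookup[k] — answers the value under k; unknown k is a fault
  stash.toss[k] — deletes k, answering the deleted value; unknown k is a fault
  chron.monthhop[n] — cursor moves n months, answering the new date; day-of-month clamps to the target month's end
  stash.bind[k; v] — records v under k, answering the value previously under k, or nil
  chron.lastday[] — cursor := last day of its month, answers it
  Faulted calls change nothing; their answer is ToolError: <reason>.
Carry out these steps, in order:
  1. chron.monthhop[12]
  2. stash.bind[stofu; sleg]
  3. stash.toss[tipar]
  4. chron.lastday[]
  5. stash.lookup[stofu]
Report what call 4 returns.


[in] chron.monthhop n=12
[out] 2031-08-02
[in] stash.bind k=stofu v=sleg
[out] -85
[in] stash.toss k=tipar
[out] ToolError: no such key tipar
[in] chron.lastday
[out] 2031-08-31
[in] stash.lookup k=stofu
[out] sleg

Answer: 2031-08-31


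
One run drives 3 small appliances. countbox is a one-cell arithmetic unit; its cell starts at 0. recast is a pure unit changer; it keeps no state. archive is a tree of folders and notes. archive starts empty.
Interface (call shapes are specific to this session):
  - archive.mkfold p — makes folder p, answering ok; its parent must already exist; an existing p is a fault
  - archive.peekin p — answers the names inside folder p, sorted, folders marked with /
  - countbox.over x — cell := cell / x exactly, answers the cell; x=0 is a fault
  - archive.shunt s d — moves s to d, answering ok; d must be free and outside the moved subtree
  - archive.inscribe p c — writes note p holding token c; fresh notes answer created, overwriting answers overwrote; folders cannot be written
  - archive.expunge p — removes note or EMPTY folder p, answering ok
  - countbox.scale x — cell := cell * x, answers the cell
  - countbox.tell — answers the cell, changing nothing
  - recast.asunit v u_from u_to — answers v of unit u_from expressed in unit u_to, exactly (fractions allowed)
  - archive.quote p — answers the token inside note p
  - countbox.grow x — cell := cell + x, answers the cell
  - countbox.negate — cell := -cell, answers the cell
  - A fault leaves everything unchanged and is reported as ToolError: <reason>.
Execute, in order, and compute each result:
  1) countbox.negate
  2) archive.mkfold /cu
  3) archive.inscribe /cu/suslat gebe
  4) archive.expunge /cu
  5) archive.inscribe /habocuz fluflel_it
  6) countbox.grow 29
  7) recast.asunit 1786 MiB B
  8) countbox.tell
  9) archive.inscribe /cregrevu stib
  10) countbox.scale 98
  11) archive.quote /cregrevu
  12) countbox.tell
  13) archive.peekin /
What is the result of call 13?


-- negate() ~> 0
-- mkfold(p: /cu) ~> ok
-- inscribe(p: /cu/suslat, c: gebe) ~> created
-- expunge(p: /cu) ~> ToolError: not empty
-- inscribe(p: /habocuz, c: fluflel_it) ~> created
-- grow(x: 29) ~> 29
-- asunit(v: 1786, u_from: MiB, u_to: B) ~> 1872756736
-- tell() ~> 29
-- inscribe(p: /cregrevu, c: stib) ~> created
-- scale(x: 98) ~> 2842
-- quote(p: /cregrevu) ~> stib
-- tell() ~> 2842
-- peekin(p: /) ~> [cregrevu, cu/, habocuz]

Answer: [cregrevu, cu/, habocuz]


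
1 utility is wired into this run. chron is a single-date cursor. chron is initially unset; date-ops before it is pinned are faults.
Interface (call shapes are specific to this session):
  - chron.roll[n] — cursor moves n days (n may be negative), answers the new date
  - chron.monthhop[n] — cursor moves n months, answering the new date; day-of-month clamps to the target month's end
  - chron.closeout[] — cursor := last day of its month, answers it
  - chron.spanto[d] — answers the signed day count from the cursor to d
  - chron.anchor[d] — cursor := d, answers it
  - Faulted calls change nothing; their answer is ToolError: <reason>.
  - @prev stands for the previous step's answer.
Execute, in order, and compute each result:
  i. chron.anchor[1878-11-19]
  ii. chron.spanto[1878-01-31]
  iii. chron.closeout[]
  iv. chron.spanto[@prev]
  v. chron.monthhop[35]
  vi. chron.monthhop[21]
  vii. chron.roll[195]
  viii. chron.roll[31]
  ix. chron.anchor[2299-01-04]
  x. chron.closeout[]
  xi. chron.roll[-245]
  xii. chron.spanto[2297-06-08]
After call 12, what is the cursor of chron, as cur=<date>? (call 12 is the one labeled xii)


! chron.anchor(d: 1878-11-19) ~> 1878-11-19
! chron.spanto(d: 1878-01-31) ~> -292
! chron.closeout() ~> 1878-11-30
! chron.spanto(d: @prev) ~> 0
! chron.monthhop(n: 35) ~> 1881-10-30
! chron.monthhop(n: 21) ~> 1883-07-30
! chron.roll(n: 195) ~> 1884-02-10
! chron.roll(n: 31) ~> 1884-03-12
! chron.anchor(d: 2299-01-04) ~> 2299-01-04
! chron.closeout() ~> 2299-01-31
! chron.roll(n: -245) ~> 2298-05-31
! chron.spanto(d: 2297-06-08) ~> -357

Answer: cur=2298-05-31


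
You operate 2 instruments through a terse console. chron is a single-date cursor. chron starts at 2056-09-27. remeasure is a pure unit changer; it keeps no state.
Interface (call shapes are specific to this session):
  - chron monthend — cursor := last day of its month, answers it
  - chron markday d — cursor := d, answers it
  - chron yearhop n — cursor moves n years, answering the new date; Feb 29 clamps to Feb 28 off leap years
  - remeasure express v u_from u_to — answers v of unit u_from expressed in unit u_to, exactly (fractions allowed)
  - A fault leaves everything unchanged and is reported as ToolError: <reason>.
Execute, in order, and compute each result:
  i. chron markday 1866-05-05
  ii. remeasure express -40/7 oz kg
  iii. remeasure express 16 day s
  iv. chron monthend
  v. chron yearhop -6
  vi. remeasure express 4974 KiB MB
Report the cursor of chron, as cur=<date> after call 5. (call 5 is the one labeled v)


Using chron markday using 1866-05-05, which returns 1866-05-05.
I use remeasure express using -40/7, oz, kg, → -6479891/40000000.
Next I call remeasure express using 16, day, s, → 1382400.
Now I run chron monthend(), and see 1866-05-31.
Invoking chron yearhop using -6, and observe 1860-05-31.
I call remeasure express using 4974, KiB, MB, and see 79584/15625.

Answer: cur=1860-05-31


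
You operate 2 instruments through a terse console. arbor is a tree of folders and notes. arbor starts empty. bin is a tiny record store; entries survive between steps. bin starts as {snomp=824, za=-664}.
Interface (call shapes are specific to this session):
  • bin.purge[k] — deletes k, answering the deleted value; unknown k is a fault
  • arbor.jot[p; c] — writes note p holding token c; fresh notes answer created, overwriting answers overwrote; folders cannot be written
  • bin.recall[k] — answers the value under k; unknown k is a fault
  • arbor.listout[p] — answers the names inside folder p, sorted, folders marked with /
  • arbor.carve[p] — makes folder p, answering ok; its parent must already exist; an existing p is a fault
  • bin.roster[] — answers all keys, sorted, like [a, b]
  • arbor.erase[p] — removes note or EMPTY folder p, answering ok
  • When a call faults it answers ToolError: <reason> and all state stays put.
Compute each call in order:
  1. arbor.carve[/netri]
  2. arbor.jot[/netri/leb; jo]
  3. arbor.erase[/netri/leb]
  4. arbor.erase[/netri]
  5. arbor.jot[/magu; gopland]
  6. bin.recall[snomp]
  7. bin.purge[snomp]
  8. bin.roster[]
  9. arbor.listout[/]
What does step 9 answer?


;; carve(/netri) == ok
;; jot(/netri/leb, jo) == created
;; erase(/netri/leb) == ok
;; erase(/netri) == ok
;; jot(/magu, gopland) == created
;; recall(snomp) == 824
;; purge(snomp) == 824
;; roster() == [za]
;; listout(/) == [magu]

Answer: [magu]


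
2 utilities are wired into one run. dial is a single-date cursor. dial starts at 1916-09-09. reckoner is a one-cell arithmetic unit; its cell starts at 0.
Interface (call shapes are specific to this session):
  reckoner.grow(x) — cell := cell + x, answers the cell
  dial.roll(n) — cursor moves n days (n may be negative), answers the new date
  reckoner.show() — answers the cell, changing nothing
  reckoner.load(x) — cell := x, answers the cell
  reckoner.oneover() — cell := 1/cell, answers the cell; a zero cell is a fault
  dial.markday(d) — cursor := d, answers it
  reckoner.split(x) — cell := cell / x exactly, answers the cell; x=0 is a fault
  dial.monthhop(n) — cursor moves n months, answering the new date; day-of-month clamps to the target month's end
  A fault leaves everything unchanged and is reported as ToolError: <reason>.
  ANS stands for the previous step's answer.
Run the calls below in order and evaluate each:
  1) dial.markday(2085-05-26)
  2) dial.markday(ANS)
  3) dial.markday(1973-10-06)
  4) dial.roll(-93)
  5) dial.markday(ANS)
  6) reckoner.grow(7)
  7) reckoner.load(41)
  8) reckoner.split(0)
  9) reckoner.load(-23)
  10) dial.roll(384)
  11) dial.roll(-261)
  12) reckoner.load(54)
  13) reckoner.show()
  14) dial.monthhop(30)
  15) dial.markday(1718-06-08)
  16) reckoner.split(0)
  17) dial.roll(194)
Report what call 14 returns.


Answer: 1976-05-05

Derivation:
! markday(d: 2085-05-26) ~> 2085-05-26
! markday(d: ANS) ~> 2085-05-26
! markday(d: 1973-10-06) ~> 1973-10-06
! roll(n: -93) ~> 1973-07-05
! markday(d: ANS) ~> 1973-07-05
! grow(x: 7) ~> 7
! load(x: 41) ~> 41
! split(x: 0) ~> ToolError: division by zero
! load(x: -23) ~> -23
! roll(n: 384) ~> 1974-07-24
! roll(n: -261) ~> 1973-11-05
! load(x: 54) ~> 54
! show() ~> 54
! monthhop(n: 30) ~> 1976-05-05
! markday(d: 1718-06-08) ~> 1718-06-08
! split(x: 0) ~> ToolError: division by zero
! roll(n: 194) ~> 1718-12-19


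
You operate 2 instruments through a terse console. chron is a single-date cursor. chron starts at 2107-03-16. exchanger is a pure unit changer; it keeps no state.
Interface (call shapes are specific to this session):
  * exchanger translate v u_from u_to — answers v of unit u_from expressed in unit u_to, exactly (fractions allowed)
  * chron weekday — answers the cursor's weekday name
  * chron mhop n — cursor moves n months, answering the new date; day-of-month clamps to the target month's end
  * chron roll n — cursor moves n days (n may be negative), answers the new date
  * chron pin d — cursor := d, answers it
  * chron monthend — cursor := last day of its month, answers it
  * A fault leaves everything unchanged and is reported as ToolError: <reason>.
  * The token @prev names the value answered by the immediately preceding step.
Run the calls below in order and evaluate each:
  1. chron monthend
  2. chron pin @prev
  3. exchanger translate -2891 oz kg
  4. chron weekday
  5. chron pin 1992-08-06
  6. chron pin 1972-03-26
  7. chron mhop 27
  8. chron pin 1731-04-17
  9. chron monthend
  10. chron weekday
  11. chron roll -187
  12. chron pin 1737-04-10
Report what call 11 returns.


Answer: 1730-10-25

Derivation:
~$ chron monthend
[out] 2107-03-31
~$ chron pin d='@prev'
[out] 2107-03-31
~$ exchanger translate v='-2891' u_from='oz' u_to='kg'
[out] -131133554167/1600000000
~$ chron weekday
[out] Thursday
~$ chron pin d='1992-08-06'
[out] 1992-08-06
~$ chron pin d='1972-03-26'
[out] 1972-03-26
~$ chron mhop n='27'
[out] 1974-06-26
~$ chron pin d='1731-04-17'
[out] 1731-04-17
~$ chron monthend
[out] 1731-04-30
~$ chron weekday
[out] Monday
~$ chron roll n='-187'
[out] 1730-10-25
~$ chron pin d='1737-04-10'
[out] 1737-04-10


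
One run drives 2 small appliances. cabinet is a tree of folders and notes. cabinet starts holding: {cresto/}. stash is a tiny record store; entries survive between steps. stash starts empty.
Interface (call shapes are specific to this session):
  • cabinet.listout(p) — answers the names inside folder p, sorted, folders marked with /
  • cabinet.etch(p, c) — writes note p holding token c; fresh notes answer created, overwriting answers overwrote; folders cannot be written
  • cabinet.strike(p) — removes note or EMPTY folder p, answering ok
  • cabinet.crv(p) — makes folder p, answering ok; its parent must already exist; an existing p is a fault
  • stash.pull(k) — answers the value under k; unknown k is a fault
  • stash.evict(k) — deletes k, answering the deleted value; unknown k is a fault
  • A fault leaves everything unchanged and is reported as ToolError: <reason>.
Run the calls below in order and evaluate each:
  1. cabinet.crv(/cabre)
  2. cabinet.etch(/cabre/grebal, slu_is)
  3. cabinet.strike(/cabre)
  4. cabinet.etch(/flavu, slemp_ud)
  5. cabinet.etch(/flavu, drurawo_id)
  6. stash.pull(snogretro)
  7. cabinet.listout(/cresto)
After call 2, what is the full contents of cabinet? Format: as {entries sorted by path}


==> crv(p→/cabre)
<== ok
==> etch(p→/cabre/grebal, c→slu_is)
<== created
==> strike(p→/cabre)
<== ToolError: not empty
==> etch(p→/flavu, c→slemp_ud)
<== created
==> etch(p→/flavu, c→drurawo_id)
<== overwrote
==> pull(k→snogretro)
<== ToolError: no such key snogretro
==> listout(p→/cresto)
<== []

Answer: {cabre/, cabre/grebal=slu_is, cresto/}


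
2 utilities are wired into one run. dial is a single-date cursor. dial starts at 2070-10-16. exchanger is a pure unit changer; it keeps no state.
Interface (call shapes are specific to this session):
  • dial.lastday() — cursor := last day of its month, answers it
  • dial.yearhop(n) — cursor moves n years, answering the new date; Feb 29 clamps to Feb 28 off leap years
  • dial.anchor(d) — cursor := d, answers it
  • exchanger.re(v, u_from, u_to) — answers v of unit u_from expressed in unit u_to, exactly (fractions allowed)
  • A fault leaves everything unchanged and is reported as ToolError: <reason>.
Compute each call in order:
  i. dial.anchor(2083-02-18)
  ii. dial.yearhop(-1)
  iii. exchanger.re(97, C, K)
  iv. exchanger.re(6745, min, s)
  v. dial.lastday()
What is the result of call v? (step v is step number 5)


% dial.anchor d=2083-02-18
= 2083-02-18
% dial.yearhop n=-1
= 2082-02-18
% exchanger.re v=97 u_from=C u_to=K
= 7403/20
% exchanger.re v=6745 u_from=min u_to=s
= 404700
% dial.lastday
= 2082-02-28

Answer: 2082-02-28


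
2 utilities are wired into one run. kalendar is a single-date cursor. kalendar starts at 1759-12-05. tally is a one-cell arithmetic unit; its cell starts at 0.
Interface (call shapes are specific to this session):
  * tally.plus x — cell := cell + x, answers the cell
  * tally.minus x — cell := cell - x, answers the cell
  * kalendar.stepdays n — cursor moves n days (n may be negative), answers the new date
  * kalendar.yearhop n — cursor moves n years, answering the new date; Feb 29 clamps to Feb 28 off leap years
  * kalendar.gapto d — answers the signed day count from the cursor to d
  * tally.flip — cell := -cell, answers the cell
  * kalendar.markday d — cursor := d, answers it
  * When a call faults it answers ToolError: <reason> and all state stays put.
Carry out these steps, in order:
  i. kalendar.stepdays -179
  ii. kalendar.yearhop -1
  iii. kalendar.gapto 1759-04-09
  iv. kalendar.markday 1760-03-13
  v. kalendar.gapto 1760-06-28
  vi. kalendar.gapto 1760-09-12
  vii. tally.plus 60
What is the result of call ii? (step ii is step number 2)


Answer: 1758-06-09

Derivation:
;; kalendar.stepdays(-179) -> 1759-06-09
;; kalendar.yearhop(-1) -> 1758-06-09
;; kalendar.gapto(1759-04-09) -> 304
;; kalendar.markday(1760-03-13) -> 1760-03-13
;; kalendar.gapto(1760-06-28) -> 107
;; kalendar.gapto(1760-09-12) -> 183
;; tally.plus(60) -> 60


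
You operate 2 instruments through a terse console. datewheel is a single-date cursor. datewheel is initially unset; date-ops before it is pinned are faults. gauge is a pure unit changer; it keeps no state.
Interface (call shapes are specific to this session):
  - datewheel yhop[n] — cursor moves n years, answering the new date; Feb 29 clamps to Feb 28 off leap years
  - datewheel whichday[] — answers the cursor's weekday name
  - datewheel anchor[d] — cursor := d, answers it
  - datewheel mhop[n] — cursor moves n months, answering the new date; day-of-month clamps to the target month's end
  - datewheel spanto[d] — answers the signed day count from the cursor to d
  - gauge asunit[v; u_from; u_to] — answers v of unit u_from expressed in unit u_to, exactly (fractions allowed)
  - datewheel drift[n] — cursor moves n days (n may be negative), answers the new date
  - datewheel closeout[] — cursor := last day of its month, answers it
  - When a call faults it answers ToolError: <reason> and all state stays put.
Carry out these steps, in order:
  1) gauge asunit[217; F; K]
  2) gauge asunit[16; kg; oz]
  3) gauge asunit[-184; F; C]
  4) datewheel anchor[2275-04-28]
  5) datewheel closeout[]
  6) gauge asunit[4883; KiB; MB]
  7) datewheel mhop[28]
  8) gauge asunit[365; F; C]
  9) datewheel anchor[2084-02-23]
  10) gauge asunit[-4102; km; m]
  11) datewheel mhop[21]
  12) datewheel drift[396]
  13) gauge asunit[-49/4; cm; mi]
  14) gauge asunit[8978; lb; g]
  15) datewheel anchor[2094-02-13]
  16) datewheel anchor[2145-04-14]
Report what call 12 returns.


Answer: 2086-12-24

Derivation:
% gauge asunit v: 217 u_from: F u_to: K
= 67667/180
% gauge asunit v: 16 u_from: kg u_to: oz
= 25600000000/45359237
% gauge asunit v: -184 u_from: F u_to: C
= -120
% datewheel anchor d: 2275-04-28
= 2275-04-28
% datewheel closeout
= 2275-04-30
% gauge asunit v: 4883 u_from: KiB u_to: MB
= 78128/15625
% datewheel mhop n: 28
= 2277-08-30
% gauge asunit v: 365 u_from: F u_to: C
= 185
% datewheel anchor d: 2084-02-23
= 2084-02-23
% gauge asunit v: -4102 u_from: km u_to: m
= -4102000
% datewheel mhop n: 21
= 2085-11-23
% datewheel drift n: 396
= 2086-12-24
% gauge asunit v: -49/4 u_from: cm u_to: mi
= -245/3218688
% gauge asunit v: 8978 u_from: lb u_to: g
= 203617614893/50000
% datewheel anchor d: 2094-02-13
= 2094-02-13
% datewheel anchor d: 2145-04-14
= 2145-04-14


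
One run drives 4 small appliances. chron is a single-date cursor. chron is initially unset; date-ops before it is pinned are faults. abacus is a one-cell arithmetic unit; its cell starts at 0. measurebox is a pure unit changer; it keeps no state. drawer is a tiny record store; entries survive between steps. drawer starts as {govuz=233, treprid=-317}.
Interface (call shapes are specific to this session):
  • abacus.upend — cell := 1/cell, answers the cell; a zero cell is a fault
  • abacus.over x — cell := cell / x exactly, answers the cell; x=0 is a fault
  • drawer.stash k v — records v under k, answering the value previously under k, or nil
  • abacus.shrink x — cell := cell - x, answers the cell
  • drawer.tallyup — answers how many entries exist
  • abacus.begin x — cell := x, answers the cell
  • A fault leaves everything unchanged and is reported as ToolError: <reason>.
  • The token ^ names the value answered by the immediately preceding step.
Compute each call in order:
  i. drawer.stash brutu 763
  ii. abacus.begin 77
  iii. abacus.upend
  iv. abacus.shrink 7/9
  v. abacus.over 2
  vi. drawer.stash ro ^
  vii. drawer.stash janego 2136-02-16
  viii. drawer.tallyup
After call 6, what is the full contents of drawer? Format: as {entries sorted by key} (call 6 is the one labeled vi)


Answer: {brutu=763, govuz=233, ro=-265/693, treprid=-317}

Derivation:
Step: drawer.stash[brutu; 763]
Result: nil
Step: abacus.begin[77]
Result: 77
Step: abacus.upend[]
Result: 1/77
Step: abacus.shrink[7/9]
Result: -530/693
Step: abacus.over[2]
Result: -265/693
Step: drawer.stash[ro; ^]
Result: nil
Step: drawer.stash[janego; 2136-02-16]
Result: nil
Step: drawer.tallyup[]
Result: 5


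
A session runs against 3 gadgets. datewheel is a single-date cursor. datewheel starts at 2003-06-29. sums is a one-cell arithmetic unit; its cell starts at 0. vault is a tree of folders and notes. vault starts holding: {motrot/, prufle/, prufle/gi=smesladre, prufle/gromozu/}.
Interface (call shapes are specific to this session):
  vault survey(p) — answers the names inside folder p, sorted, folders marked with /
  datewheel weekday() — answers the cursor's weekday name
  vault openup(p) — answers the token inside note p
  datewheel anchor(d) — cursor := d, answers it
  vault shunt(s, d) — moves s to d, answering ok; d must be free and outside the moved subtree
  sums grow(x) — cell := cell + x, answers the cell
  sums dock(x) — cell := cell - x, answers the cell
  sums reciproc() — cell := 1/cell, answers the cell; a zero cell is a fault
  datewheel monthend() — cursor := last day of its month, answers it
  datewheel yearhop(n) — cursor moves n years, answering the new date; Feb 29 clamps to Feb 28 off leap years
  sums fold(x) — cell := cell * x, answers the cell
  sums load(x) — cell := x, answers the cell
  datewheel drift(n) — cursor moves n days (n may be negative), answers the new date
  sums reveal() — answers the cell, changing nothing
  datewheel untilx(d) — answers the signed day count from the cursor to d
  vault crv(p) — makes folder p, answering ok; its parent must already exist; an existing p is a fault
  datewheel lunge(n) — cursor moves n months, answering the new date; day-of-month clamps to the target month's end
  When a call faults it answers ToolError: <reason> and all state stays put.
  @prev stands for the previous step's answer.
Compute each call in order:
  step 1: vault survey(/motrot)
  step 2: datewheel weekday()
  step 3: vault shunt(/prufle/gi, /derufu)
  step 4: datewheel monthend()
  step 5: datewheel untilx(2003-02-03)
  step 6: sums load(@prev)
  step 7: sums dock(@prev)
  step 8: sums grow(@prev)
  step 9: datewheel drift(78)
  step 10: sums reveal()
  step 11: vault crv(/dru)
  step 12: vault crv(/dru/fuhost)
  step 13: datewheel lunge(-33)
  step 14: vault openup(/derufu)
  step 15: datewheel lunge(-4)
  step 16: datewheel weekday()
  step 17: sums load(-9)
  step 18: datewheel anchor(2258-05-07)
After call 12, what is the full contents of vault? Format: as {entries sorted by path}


% vault survey p=/motrot
= []
% datewheel weekday
= Sunday
% vault shunt s=/prufle/gi d=/derufu
= ok
% datewheel monthend
= 2003-06-30
% datewheel untilx d=2003-02-03
= -147
% sums load x=@prev
= -147
% sums dock x=@prev
= 0
% sums grow x=@prev
= 0
% datewheel drift n=78
= 2003-09-16
% sums reveal
= 0
% vault crv p=/dru
= ok
% vault crv p=/dru/fuhost
= ok
% datewheel lunge n=-33
= 2000-12-16
% vault openup p=/derufu
= smesladre
% datewheel lunge n=-4
= 2000-08-16
% datewheel weekday
= Wednesday
% sums load x=-9
= -9
% datewheel anchor d=2258-05-07
= 2258-05-07

Answer: {derufu=smesladre, dru/, dru/fuhost/, motrot/, prufle/, prufle/gromozu/}


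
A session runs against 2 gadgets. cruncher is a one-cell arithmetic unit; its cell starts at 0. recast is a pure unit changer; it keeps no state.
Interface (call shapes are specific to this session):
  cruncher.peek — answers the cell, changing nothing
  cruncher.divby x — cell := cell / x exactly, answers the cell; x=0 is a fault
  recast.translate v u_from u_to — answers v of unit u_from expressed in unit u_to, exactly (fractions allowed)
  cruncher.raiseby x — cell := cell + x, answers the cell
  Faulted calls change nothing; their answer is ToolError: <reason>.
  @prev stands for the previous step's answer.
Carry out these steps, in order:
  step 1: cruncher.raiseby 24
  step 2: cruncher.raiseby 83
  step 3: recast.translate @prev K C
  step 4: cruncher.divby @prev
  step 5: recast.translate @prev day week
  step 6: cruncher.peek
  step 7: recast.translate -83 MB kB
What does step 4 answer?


I call cruncher.raiseby passing x=24, and see 24.
Calling cruncher.raiseby passing x=83, and see 107.
Then recast.translate passing v=@prev, u_from=K, u_to=C, which returns -3323/20.
Then cruncher.divby passing x=@prev, and see -2140/3323.
Calling recast.translate passing v=@prev, u_from=day, u_to=week, which returns -2140/23261.
Then cruncher.peek(), and observe -2140/3323.
Calling recast.translate passing v=-83, u_from=MB, u_to=kB: -83000.

Answer: -2140/3323


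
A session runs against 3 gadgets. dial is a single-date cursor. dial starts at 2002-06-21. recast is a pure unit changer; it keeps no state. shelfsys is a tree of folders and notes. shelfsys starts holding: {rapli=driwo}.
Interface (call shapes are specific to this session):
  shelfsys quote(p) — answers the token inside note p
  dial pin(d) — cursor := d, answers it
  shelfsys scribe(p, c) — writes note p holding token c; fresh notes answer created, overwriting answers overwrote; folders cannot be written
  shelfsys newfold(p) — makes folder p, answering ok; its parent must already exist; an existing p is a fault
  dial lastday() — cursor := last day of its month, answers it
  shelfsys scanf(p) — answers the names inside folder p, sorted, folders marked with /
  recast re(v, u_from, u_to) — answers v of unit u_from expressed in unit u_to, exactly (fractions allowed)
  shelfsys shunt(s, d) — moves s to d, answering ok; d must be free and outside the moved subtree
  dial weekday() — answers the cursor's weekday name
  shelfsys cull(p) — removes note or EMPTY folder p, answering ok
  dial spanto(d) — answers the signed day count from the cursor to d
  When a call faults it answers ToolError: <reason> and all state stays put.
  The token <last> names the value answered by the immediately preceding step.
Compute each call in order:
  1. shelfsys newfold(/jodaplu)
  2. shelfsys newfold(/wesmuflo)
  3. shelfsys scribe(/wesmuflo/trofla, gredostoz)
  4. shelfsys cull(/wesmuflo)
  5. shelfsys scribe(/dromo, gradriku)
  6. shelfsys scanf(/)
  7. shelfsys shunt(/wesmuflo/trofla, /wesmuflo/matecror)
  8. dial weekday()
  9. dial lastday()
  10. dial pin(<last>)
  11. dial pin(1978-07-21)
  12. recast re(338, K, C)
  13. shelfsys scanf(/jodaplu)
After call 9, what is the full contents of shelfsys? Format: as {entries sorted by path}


Answer: {dromo=gradriku, jodaplu/, rapli=driwo, wesmuflo/, wesmuflo/matecror=gredostoz}

Derivation:
·→ shelfsys newfold(p='/jodaplu')
·← ok
·→ shelfsys newfold(p='/wesmuflo')
·← ok
·→ shelfsys scribe(p='/wesmuflo/trofla', c='gredostoz')
·← created
·→ shelfsys cull(p='/wesmuflo')
·← ToolError: not empty
·→ shelfsys scribe(p='/dromo', c='gradriku')
·← created
·→ shelfsys scanf(p='/')
·← [dromo, jodaplu/, rapli, wesmuflo/]
·→ shelfsys shunt(s='/wesmuflo/trofla', d='/wesmuflo/matecror')
·← ok
·→ dial weekday()
·← Friday
·→ dial lastday()
·← 2002-06-30
·→ dial pin(d='<last>')
·← 2002-06-30
·→ dial pin(d='1978-07-21')
·← 1978-07-21
·→ recast re(v='338', u_from='K', u_to='C')
·← 1297/20
·→ shelfsys scanf(p='/jodaplu')
·← []


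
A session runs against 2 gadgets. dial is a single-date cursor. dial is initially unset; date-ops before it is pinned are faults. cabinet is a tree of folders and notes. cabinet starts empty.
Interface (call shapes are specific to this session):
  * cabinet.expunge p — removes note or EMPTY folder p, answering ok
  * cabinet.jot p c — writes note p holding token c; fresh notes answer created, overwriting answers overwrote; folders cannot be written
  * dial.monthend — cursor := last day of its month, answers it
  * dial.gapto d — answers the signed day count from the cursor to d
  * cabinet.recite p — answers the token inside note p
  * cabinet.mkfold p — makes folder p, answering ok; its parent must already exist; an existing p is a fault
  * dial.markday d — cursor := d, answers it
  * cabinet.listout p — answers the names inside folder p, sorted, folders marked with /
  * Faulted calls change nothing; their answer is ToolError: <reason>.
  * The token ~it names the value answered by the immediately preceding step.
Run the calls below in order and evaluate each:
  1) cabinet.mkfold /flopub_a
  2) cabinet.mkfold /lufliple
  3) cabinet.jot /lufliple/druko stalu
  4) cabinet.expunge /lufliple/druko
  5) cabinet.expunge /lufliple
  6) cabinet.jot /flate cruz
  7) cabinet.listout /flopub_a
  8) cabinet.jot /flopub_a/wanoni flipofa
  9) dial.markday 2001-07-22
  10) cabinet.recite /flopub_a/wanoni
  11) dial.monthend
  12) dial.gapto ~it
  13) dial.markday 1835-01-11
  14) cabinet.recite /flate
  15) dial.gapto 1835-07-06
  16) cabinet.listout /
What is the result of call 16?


Answer: [flate, flopub_a/]

Derivation:
Invoking cabinet.mkfold passing p=/flopub_a, which returns ok.
Calling cabinet.mkfold passing p=/lufliple, — result: ok.
I run cabinet.jot passing p=/lufliple/druko, c=stalu, and see created.
I invoke cabinet.expunge passing p=/lufliple/druko, and see ok.
I try cabinet.expunge passing p=/lufliple, → ok.
Now I run cabinet.jot passing p=/flate, c=cruz, and observe created.
Invoking cabinet.listout passing p=/flopub_a, which returns [].
Now I run cabinet.jot passing p=/flopub_a/wanoni, c=flipofa, giving created.
Invoking dial.markday passing d=2001-07-22, and see 2001-07-22.
Next I call cabinet.recite passing p=/flopub_a/wanoni, and get flipofa.
Invoking dial.monthend, → 2001-07-31.
Now I run dial.gapto passing d=~it, and get 0.
I try dial.markday passing d=1835-01-11, which returns 1835-01-11.
I invoke cabinet.recite passing p=/flate, yielding cruz.
I invoke dial.gapto passing d=1835-07-06, and see 176.
I use cabinet.listout passing p=/, and get [flate, flopub_a/].


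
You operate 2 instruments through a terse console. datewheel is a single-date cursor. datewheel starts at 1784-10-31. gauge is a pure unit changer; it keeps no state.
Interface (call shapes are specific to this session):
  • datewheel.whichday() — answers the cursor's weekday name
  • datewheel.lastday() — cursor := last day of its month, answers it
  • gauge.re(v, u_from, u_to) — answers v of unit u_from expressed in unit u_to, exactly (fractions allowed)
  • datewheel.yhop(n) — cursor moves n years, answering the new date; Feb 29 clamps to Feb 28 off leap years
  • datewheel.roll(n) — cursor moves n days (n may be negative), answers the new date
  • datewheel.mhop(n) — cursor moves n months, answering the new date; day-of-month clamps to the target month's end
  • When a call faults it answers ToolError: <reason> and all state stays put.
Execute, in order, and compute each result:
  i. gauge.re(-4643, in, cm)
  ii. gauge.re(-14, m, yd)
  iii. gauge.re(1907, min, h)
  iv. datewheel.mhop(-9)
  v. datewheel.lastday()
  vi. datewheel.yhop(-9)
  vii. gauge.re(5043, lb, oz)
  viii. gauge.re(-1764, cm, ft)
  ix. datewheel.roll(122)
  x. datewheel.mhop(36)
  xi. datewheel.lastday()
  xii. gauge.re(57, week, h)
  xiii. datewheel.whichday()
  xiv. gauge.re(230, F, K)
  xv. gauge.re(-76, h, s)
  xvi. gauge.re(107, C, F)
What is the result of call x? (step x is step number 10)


Do: re[v→-4643; u_from→in; u_to→cm]
See: -589661/50
Do: re[v→-14; u_from→m; u_to→yd]
See: -17500/1143
Do: re[v→1907; u_from→min; u_to→h]
See: 1907/60
Do: mhop[n→-9]
See: 1784-01-31
Do: lastday[]
See: 1784-01-31
Do: yhop[n→-9]
See: 1775-01-31
Do: re[v→5043; u_from→lb; u_to→oz]
See: 80688
Do: re[v→-1764; u_from→cm; u_to→ft]
See: -7350/127
Do: roll[n→122]
See: 1775-06-02
Do: mhop[n→36]
See: 1778-06-02
Do: lastday[]
See: 1778-06-30
Do: re[v→57; u_from→week; u_to→h]
See: 9576
Do: whichday[]
See: Tuesday
Do: re[v→230; u_from→F; u_to→K]
See: 7663/20
Do: re[v→-76; u_from→h; u_to→s]
See: -273600
Do: re[v→107; u_from→C; u_to→F]
See: 1123/5

Answer: 1778-06-02
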